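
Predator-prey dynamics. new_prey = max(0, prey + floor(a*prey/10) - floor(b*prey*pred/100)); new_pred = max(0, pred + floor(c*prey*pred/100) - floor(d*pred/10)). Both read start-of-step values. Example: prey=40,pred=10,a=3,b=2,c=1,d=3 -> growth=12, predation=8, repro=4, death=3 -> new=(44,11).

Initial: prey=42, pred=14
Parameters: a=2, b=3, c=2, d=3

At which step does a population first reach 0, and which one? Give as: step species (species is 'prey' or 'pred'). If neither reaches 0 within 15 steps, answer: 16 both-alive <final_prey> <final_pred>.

Step 1: prey: 42+8-17=33; pred: 14+11-4=21
Step 2: prey: 33+6-20=19; pred: 21+13-6=28
Step 3: prey: 19+3-15=7; pred: 28+10-8=30
Step 4: prey: 7+1-6=2; pred: 30+4-9=25
Step 5: prey: 2+0-1=1; pred: 25+1-7=19
Step 6: prey: 1+0-0=1; pred: 19+0-5=14
Step 7: prey: 1+0-0=1; pred: 14+0-4=10
Step 8: prey: 1+0-0=1; pred: 10+0-3=7
Step 9: prey: 1+0-0=1; pred: 7+0-2=5
Step 10: prey: 1+0-0=1; pred: 5+0-1=4
Step 11: prey: 1+0-0=1; pred: 4+0-1=3
Step 12: prey: 1+0-0=1; pred: 3+0-0=3
Steps 13-15: state stable at prey=1, pred=3 (no change)
No extinction within 15 steps

Answer: 16 both-alive 1 3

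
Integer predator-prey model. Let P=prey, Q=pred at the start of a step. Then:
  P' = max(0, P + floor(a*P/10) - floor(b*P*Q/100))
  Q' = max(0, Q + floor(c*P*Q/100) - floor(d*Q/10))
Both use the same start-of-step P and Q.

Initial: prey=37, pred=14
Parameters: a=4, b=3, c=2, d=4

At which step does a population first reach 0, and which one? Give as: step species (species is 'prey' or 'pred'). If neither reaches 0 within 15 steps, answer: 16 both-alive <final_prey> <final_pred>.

Answer: 16 both-alive 22 2

Derivation:
Step 1: prey: 37+14-15=36; pred: 14+10-5=19
Step 2: prey: 36+14-20=30; pred: 19+13-7=25
Step 3: prey: 30+12-22=20; pred: 25+15-10=30
Step 4: prey: 20+8-18=10; pred: 30+12-12=30
Step 5: prey: 10+4-9=5; pred: 30+6-12=24
Step 6: prey: 5+2-3=4; pred: 24+2-9=17
Step 7: prey: 4+1-2=3; pred: 17+1-6=12
Step 8: prey: 3+1-1=3; pred: 12+0-4=8
Step 9: prey: 3+1-0=4; pred: 8+0-3=5
Step 10: prey: 4+1-0=5; pred: 5+0-2=3
Step 11: prey: 5+2-0=7; pred: 3+0-1=2
Step 12: prey: 7+2-0=9; pred: 2+0-0=2
Step 13: prey: 9+3-0=12; pred: 2+0-0=2
Step 14: prey: 12+4-0=16; pred: 2+0-0=2
Step 15: prey: 16+6-0=22; pred: 2+0-0=2
No extinction within 15 steps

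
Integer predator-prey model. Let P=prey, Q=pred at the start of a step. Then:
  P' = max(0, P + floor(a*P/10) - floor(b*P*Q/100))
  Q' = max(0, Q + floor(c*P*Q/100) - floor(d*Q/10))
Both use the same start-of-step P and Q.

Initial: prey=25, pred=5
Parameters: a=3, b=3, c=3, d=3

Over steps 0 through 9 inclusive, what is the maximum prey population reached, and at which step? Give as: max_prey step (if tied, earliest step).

Step 1: prey: 25+7-3=29; pred: 5+3-1=7
Step 2: prey: 29+8-6=31; pred: 7+6-2=11
Step 3: prey: 31+9-10=30; pred: 11+10-3=18
Step 4: prey: 30+9-16=23; pred: 18+16-5=29
Step 5: prey: 23+6-20=9; pred: 29+20-8=41
Step 6: prey: 9+2-11=0; pred: 41+11-12=40
Step 7: prey: 0+0-0=0; pred: 40+0-12=28
Step 8: prey: 0+0-0=0; pred: 28+0-8=20
Step 9: prey: 0+0-0=0; pred: 20+0-6=14
Max prey = 31 at step 2

Answer: 31 2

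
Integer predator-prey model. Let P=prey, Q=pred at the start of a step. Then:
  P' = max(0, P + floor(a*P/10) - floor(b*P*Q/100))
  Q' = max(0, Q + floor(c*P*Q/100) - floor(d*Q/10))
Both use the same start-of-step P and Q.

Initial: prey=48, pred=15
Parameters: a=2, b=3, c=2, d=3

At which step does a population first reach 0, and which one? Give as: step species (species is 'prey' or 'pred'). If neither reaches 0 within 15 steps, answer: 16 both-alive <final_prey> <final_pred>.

Step 1: prey: 48+9-21=36; pred: 15+14-4=25
Step 2: prey: 36+7-27=16; pred: 25+18-7=36
Step 3: prey: 16+3-17=2; pred: 36+11-10=37
Step 4: prey: 2+0-2=0; pred: 37+1-11=27
First extinction: prey at step 4

Answer: 4 prey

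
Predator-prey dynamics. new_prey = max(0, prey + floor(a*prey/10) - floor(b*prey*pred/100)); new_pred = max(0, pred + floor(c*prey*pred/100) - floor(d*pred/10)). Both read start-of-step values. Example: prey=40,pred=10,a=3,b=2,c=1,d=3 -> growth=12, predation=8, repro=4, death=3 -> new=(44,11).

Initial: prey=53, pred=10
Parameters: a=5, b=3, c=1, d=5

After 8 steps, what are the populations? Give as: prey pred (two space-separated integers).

Answer: 5 30

Derivation:
Step 1: prey: 53+26-15=64; pred: 10+5-5=10
Step 2: prey: 64+32-19=77; pred: 10+6-5=11
Step 3: prey: 77+38-25=90; pred: 11+8-5=14
Step 4: prey: 90+45-37=98; pred: 14+12-7=19
Step 5: prey: 98+49-55=92; pred: 19+18-9=28
Step 6: prey: 92+46-77=61; pred: 28+25-14=39
Step 7: prey: 61+30-71=20; pred: 39+23-19=43
Step 8: prey: 20+10-25=5; pred: 43+8-21=30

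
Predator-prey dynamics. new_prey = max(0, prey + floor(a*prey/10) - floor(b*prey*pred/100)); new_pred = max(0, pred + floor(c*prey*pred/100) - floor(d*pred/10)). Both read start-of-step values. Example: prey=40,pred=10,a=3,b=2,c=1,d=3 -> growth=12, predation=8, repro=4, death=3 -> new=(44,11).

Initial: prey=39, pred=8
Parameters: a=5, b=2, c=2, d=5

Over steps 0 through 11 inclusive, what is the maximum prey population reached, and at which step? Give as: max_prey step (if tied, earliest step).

Step 1: prey: 39+19-6=52; pred: 8+6-4=10
Step 2: prey: 52+26-10=68; pred: 10+10-5=15
Step 3: prey: 68+34-20=82; pred: 15+20-7=28
Step 4: prey: 82+41-45=78; pred: 28+45-14=59
Step 5: prey: 78+39-92=25; pred: 59+92-29=122
Step 6: prey: 25+12-61=0; pred: 122+61-61=122
Step 7: prey: 0+0-0=0; pred: 122+0-61=61
Step 8: prey: 0+0-0=0; pred: 61+0-30=31
Step 9: prey: 0+0-0=0; pred: 31+0-15=16
Step 10: prey: 0+0-0=0; pred: 16+0-8=8
Step 11: prey: 0+0-0=0; pred: 8+0-4=4
Max prey = 82 at step 3

Answer: 82 3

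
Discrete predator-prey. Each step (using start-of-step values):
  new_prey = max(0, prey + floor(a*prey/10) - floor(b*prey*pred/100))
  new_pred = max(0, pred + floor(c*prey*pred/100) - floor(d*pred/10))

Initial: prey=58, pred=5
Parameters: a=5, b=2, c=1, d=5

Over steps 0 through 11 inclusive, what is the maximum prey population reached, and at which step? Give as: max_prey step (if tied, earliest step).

Step 1: prey: 58+29-5=82; pred: 5+2-2=5
Step 2: prey: 82+41-8=115; pred: 5+4-2=7
Step 3: prey: 115+57-16=156; pred: 7+8-3=12
Step 4: prey: 156+78-37=197; pred: 12+18-6=24
Step 5: prey: 197+98-94=201; pred: 24+47-12=59
Step 6: prey: 201+100-237=64; pred: 59+118-29=148
Step 7: prey: 64+32-189=0; pred: 148+94-74=168
Step 8: prey: 0+0-0=0; pred: 168+0-84=84
Step 9: prey: 0+0-0=0; pred: 84+0-42=42
Step 10: prey: 0+0-0=0; pred: 42+0-21=21
Step 11: prey: 0+0-0=0; pred: 21+0-10=11
Max prey = 201 at step 5

Answer: 201 5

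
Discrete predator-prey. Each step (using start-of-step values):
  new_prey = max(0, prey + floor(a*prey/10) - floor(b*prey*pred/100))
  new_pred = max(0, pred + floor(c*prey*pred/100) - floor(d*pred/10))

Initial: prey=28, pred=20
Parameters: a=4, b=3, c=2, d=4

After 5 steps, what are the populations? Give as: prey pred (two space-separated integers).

Step 1: prey: 28+11-16=23; pred: 20+11-8=23
Step 2: prey: 23+9-15=17; pred: 23+10-9=24
Step 3: prey: 17+6-12=11; pred: 24+8-9=23
Step 4: prey: 11+4-7=8; pred: 23+5-9=19
Step 5: prey: 8+3-4=7; pred: 19+3-7=15

Answer: 7 15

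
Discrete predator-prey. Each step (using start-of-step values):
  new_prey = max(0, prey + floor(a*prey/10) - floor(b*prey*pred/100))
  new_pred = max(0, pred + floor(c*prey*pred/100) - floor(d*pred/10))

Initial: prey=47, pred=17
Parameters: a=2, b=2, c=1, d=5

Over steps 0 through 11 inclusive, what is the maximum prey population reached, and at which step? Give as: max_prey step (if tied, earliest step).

Step 1: prey: 47+9-15=41; pred: 17+7-8=16
Step 2: prey: 41+8-13=36; pred: 16+6-8=14
Step 3: prey: 36+7-10=33; pred: 14+5-7=12
Step 4: prey: 33+6-7=32; pred: 12+3-6=9
Step 5: prey: 32+6-5=33; pred: 9+2-4=7
Step 6: prey: 33+6-4=35; pred: 7+2-3=6
Step 7: prey: 35+7-4=38; pred: 6+2-3=5
Step 8: prey: 38+7-3=42; pred: 5+1-2=4
Step 9: prey: 42+8-3=47; pred: 4+1-2=3
Step 10: prey: 47+9-2=54; pred: 3+1-1=3
Step 11: prey: 54+10-3=61; pred: 3+1-1=3
Max prey = 61 at step 11

Answer: 61 11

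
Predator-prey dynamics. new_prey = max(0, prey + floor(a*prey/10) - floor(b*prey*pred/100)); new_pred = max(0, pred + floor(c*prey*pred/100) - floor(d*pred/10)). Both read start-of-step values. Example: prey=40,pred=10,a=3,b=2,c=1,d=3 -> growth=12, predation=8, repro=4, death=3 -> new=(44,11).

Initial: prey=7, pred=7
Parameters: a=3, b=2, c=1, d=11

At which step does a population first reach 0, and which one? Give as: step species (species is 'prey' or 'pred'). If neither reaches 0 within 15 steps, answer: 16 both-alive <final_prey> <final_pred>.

Step 1: prey: 7+2-0=9; pred: 7+0-7=0
First extinction: pred at step 1

Answer: 1 pred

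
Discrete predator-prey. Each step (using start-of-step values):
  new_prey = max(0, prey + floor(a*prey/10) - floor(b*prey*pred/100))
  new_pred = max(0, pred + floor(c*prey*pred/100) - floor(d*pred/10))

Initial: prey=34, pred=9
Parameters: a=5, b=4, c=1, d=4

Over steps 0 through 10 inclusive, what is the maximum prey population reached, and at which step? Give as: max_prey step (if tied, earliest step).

Step 1: prey: 34+17-12=39; pred: 9+3-3=9
Step 2: prey: 39+19-14=44; pred: 9+3-3=9
Step 3: prey: 44+22-15=51; pred: 9+3-3=9
Step 4: prey: 51+25-18=58; pred: 9+4-3=10
Step 5: prey: 58+29-23=64; pred: 10+5-4=11
Step 6: prey: 64+32-28=68; pred: 11+7-4=14
Step 7: prey: 68+34-38=64; pred: 14+9-5=18
Step 8: prey: 64+32-46=50; pred: 18+11-7=22
Step 9: prey: 50+25-44=31; pred: 22+11-8=25
Step 10: prey: 31+15-31=15; pred: 25+7-10=22
Max prey = 68 at step 6

Answer: 68 6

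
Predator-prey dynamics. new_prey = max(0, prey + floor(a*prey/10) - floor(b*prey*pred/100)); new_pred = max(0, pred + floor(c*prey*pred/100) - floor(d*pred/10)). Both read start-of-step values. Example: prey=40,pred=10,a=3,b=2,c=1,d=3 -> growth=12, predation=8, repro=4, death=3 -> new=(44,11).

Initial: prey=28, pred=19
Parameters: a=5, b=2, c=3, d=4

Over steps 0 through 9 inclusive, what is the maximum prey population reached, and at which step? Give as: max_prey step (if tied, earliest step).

Step 1: prey: 28+14-10=32; pred: 19+15-7=27
Step 2: prey: 32+16-17=31; pred: 27+25-10=42
Step 3: prey: 31+15-26=20; pred: 42+39-16=65
Step 4: prey: 20+10-26=4; pred: 65+39-26=78
Step 5: prey: 4+2-6=0; pred: 78+9-31=56
Step 6: prey: 0+0-0=0; pred: 56+0-22=34
Step 7: prey: 0+0-0=0; pred: 34+0-13=21
Step 8: prey: 0+0-0=0; pred: 21+0-8=13
Step 9: prey: 0+0-0=0; pred: 13+0-5=8
Max prey = 32 at step 1

Answer: 32 1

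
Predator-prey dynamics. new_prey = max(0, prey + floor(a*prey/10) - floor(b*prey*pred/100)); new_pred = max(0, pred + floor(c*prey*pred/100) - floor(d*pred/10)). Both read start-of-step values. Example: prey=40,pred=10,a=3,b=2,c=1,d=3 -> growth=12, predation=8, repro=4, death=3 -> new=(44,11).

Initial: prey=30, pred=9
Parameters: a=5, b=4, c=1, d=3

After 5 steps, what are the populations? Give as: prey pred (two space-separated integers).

Step 1: prey: 30+15-10=35; pred: 9+2-2=9
Step 2: prey: 35+17-12=40; pred: 9+3-2=10
Step 3: prey: 40+20-16=44; pred: 10+4-3=11
Step 4: prey: 44+22-19=47; pred: 11+4-3=12
Step 5: prey: 47+23-22=48; pred: 12+5-3=14

Answer: 48 14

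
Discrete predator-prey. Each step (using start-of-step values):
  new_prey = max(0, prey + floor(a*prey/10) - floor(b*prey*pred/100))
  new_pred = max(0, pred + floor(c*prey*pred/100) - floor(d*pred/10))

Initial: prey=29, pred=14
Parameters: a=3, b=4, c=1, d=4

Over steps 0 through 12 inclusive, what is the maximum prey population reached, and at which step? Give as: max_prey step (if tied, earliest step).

Answer: 68 12

Derivation:
Step 1: prey: 29+8-16=21; pred: 14+4-5=13
Step 2: prey: 21+6-10=17; pred: 13+2-5=10
Step 3: prey: 17+5-6=16; pred: 10+1-4=7
Step 4: prey: 16+4-4=16; pred: 7+1-2=6
Step 5: prey: 16+4-3=17; pred: 6+0-2=4
Step 6: prey: 17+5-2=20; pred: 4+0-1=3
Step 7: prey: 20+6-2=24; pred: 3+0-1=2
Step 8: prey: 24+7-1=30; pred: 2+0-0=2
Step 9: prey: 30+9-2=37; pred: 2+0-0=2
Step 10: prey: 37+11-2=46; pred: 2+0-0=2
Step 11: prey: 46+13-3=56; pred: 2+0-0=2
Step 12: prey: 56+16-4=68; pred: 2+1-0=3
Max prey = 68 at step 12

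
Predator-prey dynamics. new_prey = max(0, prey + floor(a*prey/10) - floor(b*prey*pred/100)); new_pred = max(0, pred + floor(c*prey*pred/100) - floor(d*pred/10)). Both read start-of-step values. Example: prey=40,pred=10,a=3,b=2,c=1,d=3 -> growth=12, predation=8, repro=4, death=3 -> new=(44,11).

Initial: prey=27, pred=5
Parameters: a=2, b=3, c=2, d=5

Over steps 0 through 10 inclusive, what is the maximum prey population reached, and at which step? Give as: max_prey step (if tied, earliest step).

Step 1: prey: 27+5-4=28; pred: 5+2-2=5
Step 2: prey: 28+5-4=29; pred: 5+2-2=5
Step 3: prey: 29+5-4=30; pred: 5+2-2=5
Step 4: prey: 30+6-4=32; pred: 5+3-2=6
Step 5: prey: 32+6-5=33; pred: 6+3-3=6
Step 6: prey: 33+6-5=34; pred: 6+3-3=6
Step 7: prey: 34+6-6=34; pred: 6+4-3=7
Step 8: prey: 34+6-7=33; pred: 7+4-3=8
Step 9: prey: 33+6-7=32; pred: 8+5-4=9
Step 10: prey: 32+6-8=30; pred: 9+5-4=10
Max prey = 34 at step 6

Answer: 34 6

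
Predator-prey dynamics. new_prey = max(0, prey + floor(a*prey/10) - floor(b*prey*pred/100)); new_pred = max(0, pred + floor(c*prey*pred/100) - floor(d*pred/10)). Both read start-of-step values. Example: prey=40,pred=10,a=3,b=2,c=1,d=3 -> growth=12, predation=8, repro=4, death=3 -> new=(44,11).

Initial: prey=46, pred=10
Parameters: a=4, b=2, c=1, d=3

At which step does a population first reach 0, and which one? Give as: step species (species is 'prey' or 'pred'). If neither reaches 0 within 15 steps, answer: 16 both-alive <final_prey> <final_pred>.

Step 1: prey: 46+18-9=55; pred: 10+4-3=11
Step 2: prey: 55+22-12=65; pred: 11+6-3=14
Step 3: prey: 65+26-18=73; pred: 14+9-4=19
Step 4: prey: 73+29-27=75; pred: 19+13-5=27
Step 5: prey: 75+30-40=65; pred: 27+20-8=39
Step 6: prey: 65+26-50=41; pred: 39+25-11=53
Step 7: prey: 41+16-43=14; pred: 53+21-15=59
Step 8: prey: 14+5-16=3; pred: 59+8-17=50
Step 9: prey: 3+1-3=1; pred: 50+1-15=36
Step 10: prey: 1+0-0=1; pred: 36+0-10=26
Step 11: prey: 1+0-0=1; pred: 26+0-7=19
Step 12: prey: 1+0-0=1; pred: 19+0-5=14
Step 13: prey: 1+0-0=1; pred: 14+0-4=10
Step 14: prey: 1+0-0=1; pred: 10+0-3=7
Step 15: prey: 1+0-0=1; pred: 7+0-2=5
No extinction within 15 steps

Answer: 16 both-alive 1 5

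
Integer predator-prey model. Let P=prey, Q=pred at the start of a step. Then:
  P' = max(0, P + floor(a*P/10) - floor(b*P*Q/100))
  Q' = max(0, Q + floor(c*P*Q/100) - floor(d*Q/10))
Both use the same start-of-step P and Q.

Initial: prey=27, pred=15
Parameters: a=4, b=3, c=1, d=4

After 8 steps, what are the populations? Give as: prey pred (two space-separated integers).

Step 1: prey: 27+10-12=25; pred: 15+4-6=13
Step 2: prey: 25+10-9=26; pred: 13+3-5=11
Step 3: prey: 26+10-8=28; pred: 11+2-4=9
Step 4: prey: 28+11-7=32; pred: 9+2-3=8
Step 5: prey: 32+12-7=37; pred: 8+2-3=7
Step 6: prey: 37+14-7=44; pred: 7+2-2=7
Step 7: prey: 44+17-9=52; pred: 7+3-2=8
Step 8: prey: 52+20-12=60; pred: 8+4-3=9

Answer: 60 9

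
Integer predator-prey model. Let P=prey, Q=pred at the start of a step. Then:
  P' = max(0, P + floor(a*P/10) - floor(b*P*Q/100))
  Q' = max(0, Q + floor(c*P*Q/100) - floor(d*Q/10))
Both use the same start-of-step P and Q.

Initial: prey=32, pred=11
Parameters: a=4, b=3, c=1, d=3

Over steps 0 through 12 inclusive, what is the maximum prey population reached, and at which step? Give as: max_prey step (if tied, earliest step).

Answer: 43 5

Derivation:
Step 1: prey: 32+12-10=34; pred: 11+3-3=11
Step 2: prey: 34+13-11=36; pred: 11+3-3=11
Step 3: prey: 36+14-11=39; pred: 11+3-3=11
Step 4: prey: 39+15-12=42; pred: 11+4-3=12
Step 5: prey: 42+16-15=43; pred: 12+5-3=14
Step 6: prey: 43+17-18=42; pred: 14+6-4=16
Step 7: prey: 42+16-20=38; pred: 16+6-4=18
Step 8: prey: 38+15-20=33; pred: 18+6-5=19
Step 9: prey: 33+13-18=28; pred: 19+6-5=20
Step 10: prey: 28+11-16=23; pred: 20+5-6=19
Step 11: prey: 23+9-13=19; pred: 19+4-5=18
Step 12: prey: 19+7-10=16; pred: 18+3-5=16
Max prey = 43 at step 5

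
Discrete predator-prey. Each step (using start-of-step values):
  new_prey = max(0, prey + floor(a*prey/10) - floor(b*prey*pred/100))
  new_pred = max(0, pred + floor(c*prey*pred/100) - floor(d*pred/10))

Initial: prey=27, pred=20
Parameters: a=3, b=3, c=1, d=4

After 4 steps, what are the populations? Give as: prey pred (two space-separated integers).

Answer: 12 8

Derivation:
Step 1: prey: 27+8-16=19; pred: 20+5-8=17
Step 2: prey: 19+5-9=15; pred: 17+3-6=14
Step 3: prey: 15+4-6=13; pred: 14+2-5=11
Step 4: prey: 13+3-4=12; pred: 11+1-4=8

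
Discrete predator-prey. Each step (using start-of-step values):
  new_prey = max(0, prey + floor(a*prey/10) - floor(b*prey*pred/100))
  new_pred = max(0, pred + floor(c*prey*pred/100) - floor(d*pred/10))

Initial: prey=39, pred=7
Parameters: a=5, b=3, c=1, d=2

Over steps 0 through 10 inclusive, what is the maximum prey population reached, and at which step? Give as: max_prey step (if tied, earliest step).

Step 1: prey: 39+19-8=50; pred: 7+2-1=8
Step 2: prey: 50+25-12=63; pred: 8+4-1=11
Step 3: prey: 63+31-20=74; pred: 11+6-2=15
Step 4: prey: 74+37-33=78; pred: 15+11-3=23
Step 5: prey: 78+39-53=64; pred: 23+17-4=36
Step 6: prey: 64+32-69=27; pred: 36+23-7=52
Step 7: prey: 27+13-42=0; pred: 52+14-10=56
Step 8: prey: 0+0-0=0; pred: 56+0-11=45
Step 9: prey: 0+0-0=0; pred: 45+0-9=36
Step 10: prey: 0+0-0=0; pred: 36+0-7=29
Max prey = 78 at step 4

Answer: 78 4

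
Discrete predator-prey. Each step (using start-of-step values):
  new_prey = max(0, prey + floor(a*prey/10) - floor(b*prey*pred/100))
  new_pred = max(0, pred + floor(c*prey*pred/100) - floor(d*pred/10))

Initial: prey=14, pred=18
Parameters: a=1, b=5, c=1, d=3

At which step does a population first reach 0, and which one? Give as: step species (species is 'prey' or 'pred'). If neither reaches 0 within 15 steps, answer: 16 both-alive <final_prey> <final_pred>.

Answer: 16 both-alive 1 3

Derivation:
Step 1: prey: 14+1-12=3; pred: 18+2-5=15
Step 2: prey: 3+0-2=1; pred: 15+0-4=11
Step 3: prey: 1+0-0=1; pred: 11+0-3=8
Step 4: prey: 1+0-0=1; pred: 8+0-2=6
Step 5: prey: 1+0-0=1; pred: 6+0-1=5
Step 6: prey: 1+0-0=1; pred: 5+0-1=4
Step 7: prey: 1+0-0=1; pred: 4+0-1=3
Step 8: prey: 1+0-0=1; pred: 3+0-0=3
Steps 9-15: state stable at prey=1, pred=3 (no change)
No extinction within 15 steps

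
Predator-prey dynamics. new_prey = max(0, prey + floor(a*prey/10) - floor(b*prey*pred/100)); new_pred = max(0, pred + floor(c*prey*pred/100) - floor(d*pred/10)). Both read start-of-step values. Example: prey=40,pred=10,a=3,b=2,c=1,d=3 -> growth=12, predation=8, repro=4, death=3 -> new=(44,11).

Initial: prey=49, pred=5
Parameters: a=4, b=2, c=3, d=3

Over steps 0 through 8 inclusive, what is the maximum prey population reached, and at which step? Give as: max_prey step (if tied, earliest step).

Answer: 75 2

Derivation:
Step 1: prey: 49+19-4=64; pred: 5+7-1=11
Step 2: prey: 64+25-14=75; pred: 11+21-3=29
Step 3: prey: 75+30-43=62; pred: 29+65-8=86
Step 4: prey: 62+24-106=0; pred: 86+159-25=220
Step 5: prey: 0+0-0=0; pred: 220+0-66=154
Step 6: prey: 0+0-0=0; pred: 154+0-46=108
Step 7: prey: 0+0-0=0; pred: 108+0-32=76
Step 8: prey: 0+0-0=0; pred: 76+0-22=54
Max prey = 75 at step 2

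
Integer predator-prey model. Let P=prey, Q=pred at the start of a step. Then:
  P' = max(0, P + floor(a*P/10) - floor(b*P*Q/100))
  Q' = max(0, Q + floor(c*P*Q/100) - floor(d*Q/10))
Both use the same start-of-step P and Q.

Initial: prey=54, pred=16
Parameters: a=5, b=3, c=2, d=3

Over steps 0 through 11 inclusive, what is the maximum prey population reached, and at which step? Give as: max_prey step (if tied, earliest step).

Step 1: prey: 54+27-25=56; pred: 16+17-4=29
Step 2: prey: 56+28-48=36; pred: 29+32-8=53
Step 3: prey: 36+18-57=0; pred: 53+38-15=76
Step 4: prey: 0+0-0=0; pred: 76+0-22=54
Step 5: prey: 0+0-0=0; pred: 54+0-16=38
Step 6: prey: 0+0-0=0; pred: 38+0-11=27
Step 7: prey: 0+0-0=0; pred: 27+0-8=19
Step 8: prey: 0+0-0=0; pred: 19+0-5=14
Step 9: prey: 0+0-0=0; pred: 14+0-4=10
Step 10: prey: 0+0-0=0; pred: 10+0-3=7
Step 11: prey: 0+0-0=0; pred: 7+0-2=5
Max prey = 56 at step 1

Answer: 56 1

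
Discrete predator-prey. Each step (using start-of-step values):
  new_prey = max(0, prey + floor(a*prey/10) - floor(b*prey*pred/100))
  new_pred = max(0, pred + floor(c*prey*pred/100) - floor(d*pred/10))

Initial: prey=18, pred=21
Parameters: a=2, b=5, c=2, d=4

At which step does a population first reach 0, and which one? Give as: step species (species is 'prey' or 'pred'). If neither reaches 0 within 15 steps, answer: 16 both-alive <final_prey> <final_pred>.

Answer: 2 prey

Derivation:
Step 1: prey: 18+3-18=3; pred: 21+7-8=20
Step 2: prey: 3+0-3=0; pred: 20+1-8=13
First extinction: prey at step 2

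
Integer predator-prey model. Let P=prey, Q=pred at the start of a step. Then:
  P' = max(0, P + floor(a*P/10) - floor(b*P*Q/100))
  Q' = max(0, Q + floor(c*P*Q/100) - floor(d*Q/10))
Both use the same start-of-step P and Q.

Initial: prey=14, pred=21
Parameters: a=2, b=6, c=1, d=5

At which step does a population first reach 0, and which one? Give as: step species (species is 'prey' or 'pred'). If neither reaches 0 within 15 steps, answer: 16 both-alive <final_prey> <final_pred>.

Step 1: prey: 14+2-17=0; pred: 21+2-10=13
First extinction: prey at step 1

Answer: 1 prey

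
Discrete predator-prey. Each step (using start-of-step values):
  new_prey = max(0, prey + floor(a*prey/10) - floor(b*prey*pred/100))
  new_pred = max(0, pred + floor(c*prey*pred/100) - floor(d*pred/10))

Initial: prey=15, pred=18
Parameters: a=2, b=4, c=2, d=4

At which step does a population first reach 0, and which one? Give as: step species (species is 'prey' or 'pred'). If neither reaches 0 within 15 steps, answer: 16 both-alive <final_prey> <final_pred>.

Answer: 16 both-alive 3 2

Derivation:
Step 1: prey: 15+3-10=8; pred: 18+5-7=16
Step 2: prey: 8+1-5=4; pred: 16+2-6=12
Step 3: prey: 4+0-1=3; pred: 12+0-4=8
Step 4: prey: 3+0-0=3; pred: 8+0-3=5
Step 5: prey: 3+0-0=3; pred: 5+0-2=3
Step 6: prey: 3+0-0=3; pred: 3+0-1=2
Step 7: prey: 3+0-0=3; pred: 2+0-0=2
Steps 8-15: state stable at prey=3, pred=2 (no change)
No extinction within 15 steps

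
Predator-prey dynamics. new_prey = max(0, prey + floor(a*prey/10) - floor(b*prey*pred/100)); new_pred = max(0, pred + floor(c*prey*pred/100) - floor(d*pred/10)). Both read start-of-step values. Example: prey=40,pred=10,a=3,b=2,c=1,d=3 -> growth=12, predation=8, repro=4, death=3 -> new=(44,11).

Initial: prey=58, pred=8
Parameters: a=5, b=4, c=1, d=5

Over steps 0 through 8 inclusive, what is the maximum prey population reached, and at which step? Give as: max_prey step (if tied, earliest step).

Answer: 94 4

Derivation:
Step 1: prey: 58+29-18=69; pred: 8+4-4=8
Step 2: prey: 69+34-22=81; pred: 8+5-4=9
Step 3: prey: 81+40-29=92; pred: 9+7-4=12
Step 4: prey: 92+46-44=94; pred: 12+11-6=17
Step 5: prey: 94+47-63=78; pred: 17+15-8=24
Step 6: prey: 78+39-74=43; pred: 24+18-12=30
Step 7: prey: 43+21-51=13; pred: 30+12-15=27
Step 8: prey: 13+6-14=5; pred: 27+3-13=17
Max prey = 94 at step 4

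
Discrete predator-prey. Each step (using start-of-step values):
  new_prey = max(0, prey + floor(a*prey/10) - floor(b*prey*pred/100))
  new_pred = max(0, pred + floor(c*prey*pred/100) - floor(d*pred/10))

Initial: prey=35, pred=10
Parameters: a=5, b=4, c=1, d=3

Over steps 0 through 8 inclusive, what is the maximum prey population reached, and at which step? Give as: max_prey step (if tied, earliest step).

Step 1: prey: 35+17-14=38; pred: 10+3-3=10
Step 2: prey: 38+19-15=42; pred: 10+3-3=10
Step 3: prey: 42+21-16=47; pred: 10+4-3=11
Step 4: prey: 47+23-20=50; pred: 11+5-3=13
Step 5: prey: 50+25-26=49; pred: 13+6-3=16
Step 6: prey: 49+24-31=42; pred: 16+7-4=19
Step 7: prey: 42+21-31=32; pred: 19+7-5=21
Step 8: prey: 32+16-26=22; pred: 21+6-6=21
Max prey = 50 at step 4

Answer: 50 4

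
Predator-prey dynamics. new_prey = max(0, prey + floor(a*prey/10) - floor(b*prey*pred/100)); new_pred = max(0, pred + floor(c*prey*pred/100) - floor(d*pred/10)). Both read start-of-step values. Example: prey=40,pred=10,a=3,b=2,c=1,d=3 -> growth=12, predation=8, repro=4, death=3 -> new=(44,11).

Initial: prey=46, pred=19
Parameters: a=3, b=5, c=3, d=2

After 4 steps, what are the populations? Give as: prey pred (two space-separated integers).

Step 1: prey: 46+13-43=16; pred: 19+26-3=42
Step 2: prey: 16+4-33=0; pred: 42+20-8=54
Step 3: prey: 0+0-0=0; pred: 54+0-10=44
Step 4: prey: 0+0-0=0; pred: 44+0-8=36

Answer: 0 36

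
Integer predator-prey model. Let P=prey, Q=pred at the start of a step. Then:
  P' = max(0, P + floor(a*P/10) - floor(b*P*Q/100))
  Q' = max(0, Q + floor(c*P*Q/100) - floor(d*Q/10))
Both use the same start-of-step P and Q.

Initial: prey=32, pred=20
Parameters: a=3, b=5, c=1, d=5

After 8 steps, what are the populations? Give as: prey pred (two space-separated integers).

Answer: 9 1

Derivation:
Step 1: prey: 32+9-32=9; pred: 20+6-10=16
Step 2: prey: 9+2-7=4; pred: 16+1-8=9
Step 3: prey: 4+1-1=4; pred: 9+0-4=5
Step 4: prey: 4+1-1=4; pred: 5+0-2=3
Step 5: prey: 4+1-0=5; pred: 3+0-1=2
Step 6: prey: 5+1-0=6; pred: 2+0-1=1
Step 7: prey: 6+1-0=7; pred: 1+0-0=1
Step 8: prey: 7+2-0=9; pred: 1+0-0=1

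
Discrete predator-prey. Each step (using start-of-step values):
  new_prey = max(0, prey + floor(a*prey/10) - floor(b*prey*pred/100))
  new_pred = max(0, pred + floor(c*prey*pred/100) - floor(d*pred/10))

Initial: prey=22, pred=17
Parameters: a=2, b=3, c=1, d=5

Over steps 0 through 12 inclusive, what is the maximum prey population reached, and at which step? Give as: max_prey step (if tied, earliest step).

Step 1: prey: 22+4-11=15; pred: 17+3-8=12
Step 2: prey: 15+3-5=13; pred: 12+1-6=7
Step 3: prey: 13+2-2=13; pred: 7+0-3=4
Step 4: prey: 13+2-1=14; pred: 4+0-2=2
Step 5: prey: 14+2-0=16; pred: 2+0-1=1
Step 6: prey: 16+3-0=19; pred: 1+0-0=1
Step 7: prey: 19+3-0=22; pred: 1+0-0=1
Step 8: prey: 22+4-0=26; pred: 1+0-0=1
Step 9: prey: 26+5-0=31; pred: 1+0-0=1
Step 10: prey: 31+6-0=37; pred: 1+0-0=1
Step 11: prey: 37+7-1=43; pred: 1+0-0=1
Step 12: prey: 43+8-1=50; pred: 1+0-0=1
Max prey = 50 at step 12

Answer: 50 12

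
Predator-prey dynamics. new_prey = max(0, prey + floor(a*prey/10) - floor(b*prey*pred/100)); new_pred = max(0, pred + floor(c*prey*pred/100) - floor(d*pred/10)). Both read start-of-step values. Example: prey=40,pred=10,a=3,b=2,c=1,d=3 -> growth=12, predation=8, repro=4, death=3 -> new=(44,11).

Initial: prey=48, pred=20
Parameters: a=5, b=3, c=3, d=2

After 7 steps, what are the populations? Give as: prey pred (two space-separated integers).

Answer: 0 42

Derivation:
Step 1: prey: 48+24-28=44; pred: 20+28-4=44
Step 2: prey: 44+22-58=8; pred: 44+58-8=94
Step 3: prey: 8+4-22=0; pred: 94+22-18=98
Step 4: prey: 0+0-0=0; pred: 98+0-19=79
Step 5: prey: 0+0-0=0; pred: 79+0-15=64
Step 6: prey: 0+0-0=0; pred: 64+0-12=52
Step 7: prey: 0+0-0=0; pred: 52+0-10=42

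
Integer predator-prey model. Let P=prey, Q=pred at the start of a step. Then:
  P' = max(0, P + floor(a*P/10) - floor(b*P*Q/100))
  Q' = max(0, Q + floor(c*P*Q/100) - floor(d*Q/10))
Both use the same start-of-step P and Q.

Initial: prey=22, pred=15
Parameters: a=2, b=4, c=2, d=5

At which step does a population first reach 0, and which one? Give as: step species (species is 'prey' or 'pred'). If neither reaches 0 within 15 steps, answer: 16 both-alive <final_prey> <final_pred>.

Answer: 16 both-alive 30 1

Derivation:
Step 1: prey: 22+4-13=13; pred: 15+6-7=14
Step 2: prey: 13+2-7=8; pred: 14+3-7=10
Step 3: prey: 8+1-3=6; pred: 10+1-5=6
Step 4: prey: 6+1-1=6; pred: 6+0-3=3
Step 5: prey: 6+1-0=7; pred: 3+0-1=2
Step 6: prey: 7+1-0=8; pred: 2+0-1=1
Step 7: prey: 8+1-0=9; pred: 1+0-0=1
Step 8: prey: 9+1-0=10; pred: 1+0-0=1
Step 9: prey: 10+2-0=12; pred: 1+0-0=1
Step 10: prey: 12+2-0=14; pred: 1+0-0=1
Step 11: prey: 14+2-0=16; pred: 1+0-0=1
Step 12: prey: 16+3-0=19; pred: 1+0-0=1
Step 13: prey: 19+3-0=22; pred: 1+0-0=1
Step 14: prey: 22+4-0=26; pred: 1+0-0=1
Step 15: prey: 26+5-1=30; pred: 1+0-0=1
No extinction within 15 steps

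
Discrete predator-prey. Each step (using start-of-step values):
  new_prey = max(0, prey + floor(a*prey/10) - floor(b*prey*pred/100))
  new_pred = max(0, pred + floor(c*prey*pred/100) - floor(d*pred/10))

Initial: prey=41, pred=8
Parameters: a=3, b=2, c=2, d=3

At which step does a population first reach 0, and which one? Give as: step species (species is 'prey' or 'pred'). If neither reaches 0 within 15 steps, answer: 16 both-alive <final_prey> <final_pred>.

Step 1: prey: 41+12-6=47; pred: 8+6-2=12
Step 2: prey: 47+14-11=50; pred: 12+11-3=20
Step 3: prey: 50+15-20=45; pred: 20+20-6=34
Step 4: prey: 45+13-30=28; pred: 34+30-10=54
Step 5: prey: 28+8-30=6; pred: 54+30-16=68
Step 6: prey: 6+1-8=0; pred: 68+8-20=56
First extinction: prey at step 6

Answer: 6 prey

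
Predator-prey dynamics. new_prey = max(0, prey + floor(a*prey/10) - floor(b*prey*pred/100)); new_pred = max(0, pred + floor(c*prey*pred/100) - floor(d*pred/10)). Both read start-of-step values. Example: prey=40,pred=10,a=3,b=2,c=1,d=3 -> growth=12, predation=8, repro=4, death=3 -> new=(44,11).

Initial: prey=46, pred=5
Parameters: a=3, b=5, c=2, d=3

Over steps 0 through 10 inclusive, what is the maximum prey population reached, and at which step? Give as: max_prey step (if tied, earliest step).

Answer: 48 1

Derivation:
Step 1: prey: 46+13-11=48; pred: 5+4-1=8
Step 2: prey: 48+14-19=43; pred: 8+7-2=13
Step 3: prey: 43+12-27=28; pred: 13+11-3=21
Step 4: prey: 28+8-29=7; pred: 21+11-6=26
Step 5: prey: 7+2-9=0; pred: 26+3-7=22
Step 6: prey: 0+0-0=0; pred: 22+0-6=16
Step 7: prey: 0+0-0=0; pred: 16+0-4=12
Step 8: prey: 0+0-0=0; pred: 12+0-3=9
Step 9: prey: 0+0-0=0; pred: 9+0-2=7
Step 10: prey: 0+0-0=0; pred: 7+0-2=5
Max prey = 48 at step 1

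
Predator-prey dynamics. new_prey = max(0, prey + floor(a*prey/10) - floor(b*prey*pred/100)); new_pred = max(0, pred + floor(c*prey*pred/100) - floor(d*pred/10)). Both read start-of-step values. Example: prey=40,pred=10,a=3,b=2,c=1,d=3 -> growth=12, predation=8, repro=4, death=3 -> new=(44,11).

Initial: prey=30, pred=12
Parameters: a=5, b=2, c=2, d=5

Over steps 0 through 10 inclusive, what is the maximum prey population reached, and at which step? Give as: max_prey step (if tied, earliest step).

Answer: 59 4

Derivation:
Step 1: prey: 30+15-7=38; pred: 12+7-6=13
Step 2: prey: 38+19-9=48; pred: 13+9-6=16
Step 3: prey: 48+24-15=57; pred: 16+15-8=23
Step 4: prey: 57+28-26=59; pred: 23+26-11=38
Step 5: prey: 59+29-44=44; pred: 38+44-19=63
Step 6: prey: 44+22-55=11; pred: 63+55-31=87
Step 7: prey: 11+5-19=0; pred: 87+19-43=63
Step 8: prey: 0+0-0=0; pred: 63+0-31=32
Step 9: prey: 0+0-0=0; pred: 32+0-16=16
Step 10: prey: 0+0-0=0; pred: 16+0-8=8
Max prey = 59 at step 4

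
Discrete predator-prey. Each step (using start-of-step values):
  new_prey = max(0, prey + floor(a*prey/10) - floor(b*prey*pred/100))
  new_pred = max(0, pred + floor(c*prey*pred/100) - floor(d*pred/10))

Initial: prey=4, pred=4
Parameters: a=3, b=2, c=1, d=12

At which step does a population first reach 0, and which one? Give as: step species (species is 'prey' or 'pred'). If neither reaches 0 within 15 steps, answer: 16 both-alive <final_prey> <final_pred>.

Answer: 1 pred

Derivation:
Step 1: prey: 4+1-0=5; pred: 4+0-4=0
First extinction: pred at step 1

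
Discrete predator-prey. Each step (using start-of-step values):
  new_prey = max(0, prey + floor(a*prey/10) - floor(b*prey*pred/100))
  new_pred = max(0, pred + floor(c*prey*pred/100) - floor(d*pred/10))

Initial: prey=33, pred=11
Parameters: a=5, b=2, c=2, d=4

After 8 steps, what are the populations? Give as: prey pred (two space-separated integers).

Step 1: prey: 33+16-7=42; pred: 11+7-4=14
Step 2: prey: 42+21-11=52; pred: 14+11-5=20
Step 3: prey: 52+26-20=58; pred: 20+20-8=32
Step 4: prey: 58+29-37=50; pred: 32+37-12=57
Step 5: prey: 50+25-57=18; pred: 57+57-22=92
Step 6: prey: 18+9-33=0; pred: 92+33-36=89
Step 7: prey: 0+0-0=0; pred: 89+0-35=54
Step 8: prey: 0+0-0=0; pred: 54+0-21=33

Answer: 0 33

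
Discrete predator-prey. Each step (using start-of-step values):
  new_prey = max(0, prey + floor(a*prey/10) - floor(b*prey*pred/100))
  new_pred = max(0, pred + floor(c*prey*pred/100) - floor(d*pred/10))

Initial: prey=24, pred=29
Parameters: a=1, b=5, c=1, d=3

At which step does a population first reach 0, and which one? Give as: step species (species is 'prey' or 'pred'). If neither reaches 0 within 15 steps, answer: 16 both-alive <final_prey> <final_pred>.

Step 1: prey: 24+2-34=0; pred: 29+6-8=27
First extinction: prey at step 1

Answer: 1 prey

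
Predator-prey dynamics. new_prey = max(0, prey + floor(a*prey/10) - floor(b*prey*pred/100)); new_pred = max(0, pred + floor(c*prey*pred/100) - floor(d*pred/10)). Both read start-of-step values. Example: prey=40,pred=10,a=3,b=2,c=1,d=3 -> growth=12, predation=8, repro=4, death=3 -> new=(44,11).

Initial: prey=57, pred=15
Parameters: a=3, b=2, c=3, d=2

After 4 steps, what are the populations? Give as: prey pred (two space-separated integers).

Step 1: prey: 57+17-17=57; pred: 15+25-3=37
Step 2: prey: 57+17-42=32; pred: 37+63-7=93
Step 3: prey: 32+9-59=0; pred: 93+89-18=164
Step 4: prey: 0+0-0=0; pred: 164+0-32=132

Answer: 0 132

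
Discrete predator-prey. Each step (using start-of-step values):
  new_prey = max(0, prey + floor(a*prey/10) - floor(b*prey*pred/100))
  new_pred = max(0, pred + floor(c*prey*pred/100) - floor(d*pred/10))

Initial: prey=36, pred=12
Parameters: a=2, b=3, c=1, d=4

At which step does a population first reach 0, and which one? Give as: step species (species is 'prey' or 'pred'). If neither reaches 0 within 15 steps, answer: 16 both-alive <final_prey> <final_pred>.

Step 1: prey: 36+7-12=31; pred: 12+4-4=12
Step 2: prey: 31+6-11=26; pred: 12+3-4=11
Step 3: prey: 26+5-8=23; pred: 11+2-4=9
Step 4: prey: 23+4-6=21; pred: 9+2-3=8
Step 5: prey: 21+4-5=20; pred: 8+1-3=6
Step 6: prey: 20+4-3=21; pred: 6+1-2=5
Step 7: prey: 21+4-3=22; pred: 5+1-2=4
Step 8: prey: 22+4-2=24; pred: 4+0-1=3
Step 9: prey: 24+4-2=26; pred: 3+0-1=2
Step 10: prey: 26+5-1=30; pred: 2+0-0=2
Step 11: prey: 30+6-1=35; pred: 2+0-0=2
Step 12: prey: 35+7-2=40; pred: 2+0-0=2
Step 13: prey: 40+8-2=46; pred: 2+0-0=2
Step 14: prey: 46+9-2=53; pred: 2+0-0=2
Step 15: prey: 53+10-3=60; pred: 2+1-0=3
No extinction within 15 steps

Answer: 16 both-alive 60 3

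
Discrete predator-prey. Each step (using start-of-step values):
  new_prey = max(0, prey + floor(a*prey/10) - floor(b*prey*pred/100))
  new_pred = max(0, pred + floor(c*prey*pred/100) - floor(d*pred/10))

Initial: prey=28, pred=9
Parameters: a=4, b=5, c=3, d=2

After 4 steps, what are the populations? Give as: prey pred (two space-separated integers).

Step 1: prey: 28+11-12=27; pred: 9+7-1=15
Step 2: prey: 27+10-20=17; pred: 15+12-3=24
Step 3: prey: 17+6-20=3; pred: 24+12-4=32
Step 4: prey: 3+1-4=0; pred: 32+2-6=28

Answer: 0 28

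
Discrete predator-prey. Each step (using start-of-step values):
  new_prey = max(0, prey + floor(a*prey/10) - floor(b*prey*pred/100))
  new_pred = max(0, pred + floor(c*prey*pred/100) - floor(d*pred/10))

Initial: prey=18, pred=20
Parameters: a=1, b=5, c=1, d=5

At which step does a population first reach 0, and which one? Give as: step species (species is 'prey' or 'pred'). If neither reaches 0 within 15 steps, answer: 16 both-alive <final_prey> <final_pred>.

Answer: 16 both-alive 1 1

Derivation:
Step 1: prey: 18+1-18=1; pred: 20+3-10=13
Step 2: prey: 1+0-0=1; pred: 13+0-6=7
Step 3: prey: 1+0-0=1; pred: 7+0-3=4
Step 4: prey: 1+0-0=1; pred: 4+0-2=2
Step 5: prey: 1+0-0=1; pred: 2+0-1=1
Step 6: prey: 1+0-0=1; pred: 1+0-0=1
Steps 7-15: state stable at prey=1, pred=1 (no change)
No extinction within 15 steps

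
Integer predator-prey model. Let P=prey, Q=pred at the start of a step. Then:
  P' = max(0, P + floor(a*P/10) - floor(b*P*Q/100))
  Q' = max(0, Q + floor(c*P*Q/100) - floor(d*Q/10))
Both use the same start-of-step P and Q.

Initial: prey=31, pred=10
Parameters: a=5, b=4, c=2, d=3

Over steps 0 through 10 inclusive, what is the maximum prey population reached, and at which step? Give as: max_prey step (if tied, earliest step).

Step 1: prey: 31+15-12=34; pred: 10+6-3=13
Step 2: prey: 34+17-17=34; pred: 13+8-3=18
Step 3: prey: 34+17-24=27; pred: 18+12-5=25
Step 4: prey: 27+13-27=13; pred: 25+13-7=31
Step 5: prey: 13+6-16=3; pred: 31+8-9=30
Step 6: prey: 3+1-3=1; pred: 30+1-9=22
Step 7: prey: 1+0-0=1; pred: 22+0-6=16
Step 8: prey: 1+0-0=1; pred: 16+0-4=12
Step 9: prey: 1+0-0=1; pred: 12+0-3=9
Step 10: prey: 1+0-0=1; pred: 9+0-2=7
Max prey = 34 at step 1

Answer: 34 1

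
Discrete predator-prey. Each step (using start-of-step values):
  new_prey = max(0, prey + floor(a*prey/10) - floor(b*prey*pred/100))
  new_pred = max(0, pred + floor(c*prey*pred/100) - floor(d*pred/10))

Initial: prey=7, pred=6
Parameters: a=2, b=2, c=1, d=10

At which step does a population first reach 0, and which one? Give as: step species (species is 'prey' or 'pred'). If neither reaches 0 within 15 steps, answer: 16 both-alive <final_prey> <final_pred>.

Answer: 1 pred

Derivation:
Step 1: prey: 7+1-0=8; pred: 6+0-6=0
First extinction: pred at step 1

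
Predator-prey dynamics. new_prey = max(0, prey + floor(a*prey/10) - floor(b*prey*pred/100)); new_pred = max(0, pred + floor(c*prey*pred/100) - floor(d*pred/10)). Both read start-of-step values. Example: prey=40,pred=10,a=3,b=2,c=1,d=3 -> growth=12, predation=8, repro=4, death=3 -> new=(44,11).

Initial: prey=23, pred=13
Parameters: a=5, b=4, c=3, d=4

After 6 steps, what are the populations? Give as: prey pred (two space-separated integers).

Step 1: prey: 23+11-11=23; pred: 13+8-5=16
Step 2: prey: 23+11-14=20; pred: 16+11-6=21
Step 3: prey: 20+10-16=14; pred: 21+12-8=25
Step 4: prey: 14+7-14=7; pred: 25+10-10=25
Step 5: prey: 7+3-7=3; pred: 25+5-10=20
Step 6: prey: 3+1-2=2; pred: 20+1-8=13

Answer: 2 13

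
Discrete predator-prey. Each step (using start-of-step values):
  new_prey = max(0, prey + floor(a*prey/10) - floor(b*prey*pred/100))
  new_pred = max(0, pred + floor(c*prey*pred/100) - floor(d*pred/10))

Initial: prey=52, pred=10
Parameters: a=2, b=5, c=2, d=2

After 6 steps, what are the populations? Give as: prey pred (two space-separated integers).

Step 1: prey: 52+10-26=36; pred: 10+10-2=18
Step 2: prey: 36+7-32=11; pred: 18+12-3=27
Step 3: prey: 11+2-14=0; pred: 27+5-5=27
Step 4: prey: 0+0-0=0; pred: 27+0-5=22
Step 5: prey: 0+0-0=0; pred: 22+0-4=18
Step 6: prey: 0+0-0=0; pred: 18+0-3=15

Answer: 0 15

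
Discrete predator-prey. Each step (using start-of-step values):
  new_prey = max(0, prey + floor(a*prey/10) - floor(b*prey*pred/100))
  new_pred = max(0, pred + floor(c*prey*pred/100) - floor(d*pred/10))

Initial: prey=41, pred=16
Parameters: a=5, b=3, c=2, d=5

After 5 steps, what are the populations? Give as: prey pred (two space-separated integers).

Step 1: prey: 41+20-19=42; pred: 16+13-8=21
Step 2: prey: 42+21-26=37; pred: 21+17-10=28
Step 3: prey: 37+18-31=24; pred: 28+20-14=34
Step 4: prey: 24+12-24=12; pred: 34+16-17=33
Step 5: prey: 12+6-11=7; pred: 33+7-16=24

Answer: 7 24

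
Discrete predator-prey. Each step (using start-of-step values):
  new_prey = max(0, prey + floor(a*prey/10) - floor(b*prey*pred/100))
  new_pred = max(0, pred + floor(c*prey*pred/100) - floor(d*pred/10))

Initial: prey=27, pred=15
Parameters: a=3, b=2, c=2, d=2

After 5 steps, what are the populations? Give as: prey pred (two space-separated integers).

Step 1: prey: 27+8-8=27; pred: 15+8-3=20
Step 2: prey: 27+8-10=25; pred: 20+10-4=26
Step 3: prey: 25+7-13=19; pred: 26+13-5=34
Step 4: prey: 19+5-12=12; pred: 34+12-6=40
Step 5: prey: 12+3-9=6; pred: 40+9-8=41

Answer: 6 41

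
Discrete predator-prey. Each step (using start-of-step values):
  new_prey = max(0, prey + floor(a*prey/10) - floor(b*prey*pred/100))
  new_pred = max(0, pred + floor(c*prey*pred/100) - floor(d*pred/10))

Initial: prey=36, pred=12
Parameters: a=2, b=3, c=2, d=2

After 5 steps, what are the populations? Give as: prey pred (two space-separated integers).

Answer: 1 25

Derivation:
Step 1: prey: 36+7-12=31; pred: 12+8-2=18
Step 2: prey: 31+6-16=21; pred: 18+11-3=26
Step 3: prey: 21+4-16=9; pred: 26+10-5=31
Step 4: prey: 9+1-8=2; pred: 31+5-6=30
Step 5: prey: 2+0-1=1; pred: 30+1-6=25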